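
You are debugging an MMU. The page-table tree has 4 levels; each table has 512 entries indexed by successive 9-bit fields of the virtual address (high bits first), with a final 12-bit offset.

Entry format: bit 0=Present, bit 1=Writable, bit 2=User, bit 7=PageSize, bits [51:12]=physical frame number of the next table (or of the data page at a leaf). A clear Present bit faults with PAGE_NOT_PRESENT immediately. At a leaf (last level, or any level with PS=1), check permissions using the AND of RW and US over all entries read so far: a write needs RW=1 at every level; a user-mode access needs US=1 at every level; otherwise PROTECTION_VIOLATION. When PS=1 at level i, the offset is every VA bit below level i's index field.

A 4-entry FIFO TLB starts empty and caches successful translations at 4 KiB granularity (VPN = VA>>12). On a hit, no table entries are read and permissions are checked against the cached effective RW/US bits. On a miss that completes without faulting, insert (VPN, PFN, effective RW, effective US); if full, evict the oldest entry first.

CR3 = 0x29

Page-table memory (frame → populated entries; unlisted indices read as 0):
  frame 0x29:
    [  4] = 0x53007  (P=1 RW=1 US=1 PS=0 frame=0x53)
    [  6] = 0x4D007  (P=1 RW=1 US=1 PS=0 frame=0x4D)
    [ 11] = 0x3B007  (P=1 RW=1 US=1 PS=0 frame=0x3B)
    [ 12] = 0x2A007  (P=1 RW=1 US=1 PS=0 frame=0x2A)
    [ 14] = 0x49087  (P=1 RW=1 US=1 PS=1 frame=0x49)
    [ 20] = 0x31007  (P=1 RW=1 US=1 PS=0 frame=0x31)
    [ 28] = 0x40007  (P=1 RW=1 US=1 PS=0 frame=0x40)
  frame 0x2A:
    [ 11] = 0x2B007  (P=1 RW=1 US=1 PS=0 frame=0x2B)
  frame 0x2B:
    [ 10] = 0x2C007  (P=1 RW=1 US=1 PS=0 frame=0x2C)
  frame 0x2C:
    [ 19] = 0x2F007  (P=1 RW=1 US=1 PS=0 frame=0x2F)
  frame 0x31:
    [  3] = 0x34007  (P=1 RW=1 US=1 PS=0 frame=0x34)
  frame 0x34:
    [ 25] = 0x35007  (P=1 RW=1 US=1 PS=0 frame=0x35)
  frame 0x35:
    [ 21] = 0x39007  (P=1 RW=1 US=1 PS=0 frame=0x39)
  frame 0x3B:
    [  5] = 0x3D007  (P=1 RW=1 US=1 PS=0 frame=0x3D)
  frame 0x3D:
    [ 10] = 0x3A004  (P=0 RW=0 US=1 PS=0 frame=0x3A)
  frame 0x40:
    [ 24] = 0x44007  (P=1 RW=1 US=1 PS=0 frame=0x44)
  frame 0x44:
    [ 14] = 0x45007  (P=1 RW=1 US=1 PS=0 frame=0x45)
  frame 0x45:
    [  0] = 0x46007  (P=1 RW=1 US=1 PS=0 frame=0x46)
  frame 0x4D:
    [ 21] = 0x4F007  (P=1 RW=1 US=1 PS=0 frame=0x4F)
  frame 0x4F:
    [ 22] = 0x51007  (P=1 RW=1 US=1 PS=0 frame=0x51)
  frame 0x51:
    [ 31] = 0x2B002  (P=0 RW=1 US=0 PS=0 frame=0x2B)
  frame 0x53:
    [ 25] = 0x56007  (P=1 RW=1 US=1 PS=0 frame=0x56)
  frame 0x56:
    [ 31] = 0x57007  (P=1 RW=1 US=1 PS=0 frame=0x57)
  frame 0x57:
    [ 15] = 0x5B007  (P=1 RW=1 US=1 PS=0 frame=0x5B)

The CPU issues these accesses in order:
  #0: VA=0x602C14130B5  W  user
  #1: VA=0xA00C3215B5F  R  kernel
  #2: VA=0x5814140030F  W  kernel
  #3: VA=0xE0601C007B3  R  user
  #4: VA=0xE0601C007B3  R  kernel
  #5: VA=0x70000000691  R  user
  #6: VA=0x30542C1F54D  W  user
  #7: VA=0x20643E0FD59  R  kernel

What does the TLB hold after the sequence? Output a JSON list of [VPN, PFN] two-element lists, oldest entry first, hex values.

Walk each access:
#0 VA=0x602C14130B5 (w,user):
  L0: frame=0x29 idx=12 entry=0x2A007 [P=1 RW=1 US=1 PS=0]
  L1: frame=0x2A idx=11 entry=0x2B007 [P=1 RW=1 US=1 PS=0]
  L2: frame=0x2B idx=10 entry=0x2C007 [P=1 RW=1 US=1 PS=0]
  L3: frame=0x2C idx=19 entry=0x2F007 [P=1 RW=1 US=1 PS=0]
  → PA=0x2F0B5  (4 entries read)
#1 VA=0xA00C3215B5F (r,kernel):
  L0: frame=0x29 idx=20 entry=0x31007 [P=1 RW=1 US=1 PS=0]
  L1: frame=0x31 idx=3 entry=0x34007 [P=1 RW=1 US=1 PS=0]
  L2: frame=0x34 idx=25 entry=0x35007 [P=1 RW=1 US=1 PS=0]
  L3: frame=0x35 idx=21 entry=0x39007 [P=1 RW=1 US=1 PS=0]
  → PA=0x39B5F  (4 entries read)
#2 VA=0x5814140030F (w,kernel):
  L0: frame=0x29 idx=11 entry=0x3B007 [P=1 RW=1 US=1 PS=0]
  L1: frame=0x3B idx=5 entry=0x3D007 [P=1 RW=1 US=1 PS=0]
  L2: frame=0x3D idx=10 entry=0x3A004 [P=0 RW=0 US=1 PS=0]
  → PAGE_NOT_PRESENT  (3 entries read)
#3 VA=0xE0601C007B3 (r,user):
  L0: frame=0x29 idx=28 entry=0x40007 [P=1 RW=1 US=1 PS=0]
  L1: frame=0x40 idx=24 entry=0x44007 [P=1 RW=1 US=1 PS=0]
  L2: frame=0x44 idx=14 entry=0x45007 [P=1 RW=1 US=1 PS=0]
  L3: frame=0x45 idx=0 entry=0x46007 [P=1 RW=1 US=1 PS=0]
  → PA=0x467B3  (4 entries read)
#4 VA=0xE0601C007B3 (r,kernel):
  TLB hit vpn=0xE0601C00 → PA=0x467B3
#5 VA=0x70000000691 (r,user):
  L0: frame=0x29 idx=14 entry=0x49087 [P=1 RW=1 US=1 PS=1]
  → PA=0x49691 (huge @L0)  (1 entries read)
#6 VA=0x30542C1F54D (w,user):
  L0: frame=0x29 idx=6 entry=0x4D007 [P=1 RW=1 US=1 PS=0]
  L1: frame=0x4D idx=21 entry=0x4F007 [P=1 RW=1 US=1 PS=0]
  L2: frame=0x4F idx=22 entry=0x51007 [P=1 RW=1 US=1 PS=0]
  L3: frame=0x51 idx=31 entry=0x2B002 [P=0 RW=1 US=0 PS=0]
  → PAGE_NOT_PRESENT  (4 entries read)
#7 VA=0x20643E0FD59 (r,kernel):
  L0: frame=0x29 idx=4 entry=0x53007 [P=1 RW=1 US=1 PS=0]
  L1: frame=0x53 idx=25 entry=0x56007 [P=1 RW=1 US=1 PS=0]
  L2: frame=0x56 idx=31 entry=0x57007 [P=1 RW=1 US=1 PS=0]
  L3: frame=0x57 idx=15 entry=0x5B007 [P=1 RW=1 US=1 PS=0]
  → PA=0x5BD59  (4 entries read)

TLB: [["0xA00C3215", "0x39"], ["0xE0601C00", "0x46"], ["0x70000000", "0x49"], ["0x20643E0F", "0x5B"]]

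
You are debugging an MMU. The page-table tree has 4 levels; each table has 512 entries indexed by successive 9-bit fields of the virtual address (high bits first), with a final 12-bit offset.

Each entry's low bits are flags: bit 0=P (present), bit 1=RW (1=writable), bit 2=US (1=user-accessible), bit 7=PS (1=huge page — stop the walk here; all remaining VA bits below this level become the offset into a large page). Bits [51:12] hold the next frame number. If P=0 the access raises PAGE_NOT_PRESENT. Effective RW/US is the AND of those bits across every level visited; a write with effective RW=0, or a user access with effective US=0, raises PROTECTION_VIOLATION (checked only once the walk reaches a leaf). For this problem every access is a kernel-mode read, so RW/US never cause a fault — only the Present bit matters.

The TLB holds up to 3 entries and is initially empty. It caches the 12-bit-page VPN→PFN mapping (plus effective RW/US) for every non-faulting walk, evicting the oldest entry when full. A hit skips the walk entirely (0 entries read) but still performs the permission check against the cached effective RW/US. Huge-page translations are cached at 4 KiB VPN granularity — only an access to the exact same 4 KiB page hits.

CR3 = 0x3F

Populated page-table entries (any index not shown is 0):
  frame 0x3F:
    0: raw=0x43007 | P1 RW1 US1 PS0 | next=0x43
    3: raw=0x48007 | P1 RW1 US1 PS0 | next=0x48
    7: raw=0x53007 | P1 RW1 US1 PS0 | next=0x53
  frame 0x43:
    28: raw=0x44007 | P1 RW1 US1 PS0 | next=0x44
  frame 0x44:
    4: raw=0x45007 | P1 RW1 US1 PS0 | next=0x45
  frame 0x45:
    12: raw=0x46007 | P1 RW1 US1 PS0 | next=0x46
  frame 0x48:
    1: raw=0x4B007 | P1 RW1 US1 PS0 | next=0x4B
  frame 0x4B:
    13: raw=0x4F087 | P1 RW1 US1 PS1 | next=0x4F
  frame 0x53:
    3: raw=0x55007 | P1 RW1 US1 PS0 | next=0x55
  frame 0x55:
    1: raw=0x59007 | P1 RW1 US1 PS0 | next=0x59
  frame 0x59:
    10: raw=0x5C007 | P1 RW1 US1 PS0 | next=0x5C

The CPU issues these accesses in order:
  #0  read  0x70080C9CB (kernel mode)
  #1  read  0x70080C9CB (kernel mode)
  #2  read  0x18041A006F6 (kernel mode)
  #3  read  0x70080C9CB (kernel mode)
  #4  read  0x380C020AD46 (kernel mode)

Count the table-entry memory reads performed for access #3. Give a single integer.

Per-access translation:
#0 VA=0x70080C9CB (r,kernel):
  [0] read 0x3F idx=0: raw=0x43007 flags P=1 W=1 U=1 S=0
  [1] read 0x43 idx=28: raw=0x44007 flags P=1 W=1 U=1 S=0
  [2] read 0x44 idx=4: raw=0x45007 flags P=1 W=1 U=1 S=0
  [3] read 0x45 idx=12: raw=0x46007 flags P=1 W=1 U=1 S=0
  → PA=0x469CB  (4 entries read)
#1 VA=0x70080C9CB (r,kernel):
  TLB hit vpn=0x70080C → PA=0x469CB
#2 VA=0x18041A006F6 (r,kernel):
  [0] read 0x3F idx=3: raw=0x48007 flags P=1 W=1 U=1 S=0
  [1] read 0x48 idx=1: raw=0x4B007 flags P=1 W=1 U=1 S=0
  [2] read 0x4B idx=13: raw=0x4F087 flags P=1 W=1 U=1 S=1
  → PA=0x4F6F6 (huge @L2)  (3 entries read)
#3 VA=0x70080C9CB (r,kernel):
  TLB hit vpn=0x70080C → PA=0x469CB
#4 VA=0x380C020AD46 (r,kernel):
  [0] read 0x3F idx=7: raw=0x53007 flags P=1 W=1 U=1 S=0
  [1] read 0x53 idx=3: raw=0x55007 flags P=1 W=1 U=1 S=0
  [2] read 0x55 idx=1: raw=0x59007 flags P=1 W=1 U=1 S=0
  [3] read 0x59 idx=10: raw=0x5C007 flags P=1 W=1 U=1 S=0
  → PA=0x5CD46  (4 entries read)

Entries read for #3: 0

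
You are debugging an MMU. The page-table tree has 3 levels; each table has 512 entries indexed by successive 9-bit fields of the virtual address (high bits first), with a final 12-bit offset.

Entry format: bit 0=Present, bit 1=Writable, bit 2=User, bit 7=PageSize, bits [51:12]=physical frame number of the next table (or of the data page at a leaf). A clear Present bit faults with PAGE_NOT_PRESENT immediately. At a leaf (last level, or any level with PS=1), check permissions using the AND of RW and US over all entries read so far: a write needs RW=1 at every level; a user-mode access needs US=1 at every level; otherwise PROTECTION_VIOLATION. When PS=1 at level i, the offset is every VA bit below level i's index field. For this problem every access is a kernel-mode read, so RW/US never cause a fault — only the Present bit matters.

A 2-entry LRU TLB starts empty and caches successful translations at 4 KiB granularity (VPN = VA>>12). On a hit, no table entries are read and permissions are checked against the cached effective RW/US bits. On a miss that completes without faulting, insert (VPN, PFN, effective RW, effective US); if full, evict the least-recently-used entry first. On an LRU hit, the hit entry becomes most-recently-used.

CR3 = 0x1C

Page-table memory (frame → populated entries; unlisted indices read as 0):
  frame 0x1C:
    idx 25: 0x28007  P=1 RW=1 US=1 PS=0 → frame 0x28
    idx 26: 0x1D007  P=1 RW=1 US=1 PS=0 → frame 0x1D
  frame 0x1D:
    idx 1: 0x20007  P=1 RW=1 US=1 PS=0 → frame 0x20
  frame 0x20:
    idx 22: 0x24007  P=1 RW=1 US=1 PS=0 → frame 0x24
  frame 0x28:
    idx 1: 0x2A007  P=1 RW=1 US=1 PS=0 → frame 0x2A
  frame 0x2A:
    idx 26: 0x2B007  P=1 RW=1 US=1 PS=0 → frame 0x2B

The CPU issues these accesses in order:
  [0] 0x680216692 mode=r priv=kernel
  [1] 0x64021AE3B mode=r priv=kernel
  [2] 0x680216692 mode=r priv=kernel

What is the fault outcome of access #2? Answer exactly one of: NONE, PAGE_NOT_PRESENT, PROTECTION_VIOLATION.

Per-access translation:
#0 VA=0x680216692 (r,kernel):
  L0: frame=0x1C idx=26 entry=0x1D007 [P=1 RW=1 US=1 PS=0]
  L1: frame=0x1D idx=1 entry=0x20007 [P=1 RW=1 US=1 PS=0]
  L2: frame=0x20 idx=22 entry=0x24007 [P=1 RW=1 US=1 PS=0]
  → PA=0x24692  (3 entries read)
#1 VA=0x64021AE3B (r,kernel):
  L0: frame=0x1C idx=25 entry=0x28007 [P=1 RW=1 US=1 PS=0]
  L1: frame=0x28 idx=1 entry=0x2A007 [P=1 RW=1 US=1 PS=0]
  L2: frame=0x2A idx=26 entry=0x2B007 [P=1 RW=1 US=1 PS=0]
  → PA=0x2BE3B  (3 entries read)
#2 VA=0x680216692 (r,kernel):
  TLB hit vpn=0x680216 → PA=0x24692

Access #2 fault: NONE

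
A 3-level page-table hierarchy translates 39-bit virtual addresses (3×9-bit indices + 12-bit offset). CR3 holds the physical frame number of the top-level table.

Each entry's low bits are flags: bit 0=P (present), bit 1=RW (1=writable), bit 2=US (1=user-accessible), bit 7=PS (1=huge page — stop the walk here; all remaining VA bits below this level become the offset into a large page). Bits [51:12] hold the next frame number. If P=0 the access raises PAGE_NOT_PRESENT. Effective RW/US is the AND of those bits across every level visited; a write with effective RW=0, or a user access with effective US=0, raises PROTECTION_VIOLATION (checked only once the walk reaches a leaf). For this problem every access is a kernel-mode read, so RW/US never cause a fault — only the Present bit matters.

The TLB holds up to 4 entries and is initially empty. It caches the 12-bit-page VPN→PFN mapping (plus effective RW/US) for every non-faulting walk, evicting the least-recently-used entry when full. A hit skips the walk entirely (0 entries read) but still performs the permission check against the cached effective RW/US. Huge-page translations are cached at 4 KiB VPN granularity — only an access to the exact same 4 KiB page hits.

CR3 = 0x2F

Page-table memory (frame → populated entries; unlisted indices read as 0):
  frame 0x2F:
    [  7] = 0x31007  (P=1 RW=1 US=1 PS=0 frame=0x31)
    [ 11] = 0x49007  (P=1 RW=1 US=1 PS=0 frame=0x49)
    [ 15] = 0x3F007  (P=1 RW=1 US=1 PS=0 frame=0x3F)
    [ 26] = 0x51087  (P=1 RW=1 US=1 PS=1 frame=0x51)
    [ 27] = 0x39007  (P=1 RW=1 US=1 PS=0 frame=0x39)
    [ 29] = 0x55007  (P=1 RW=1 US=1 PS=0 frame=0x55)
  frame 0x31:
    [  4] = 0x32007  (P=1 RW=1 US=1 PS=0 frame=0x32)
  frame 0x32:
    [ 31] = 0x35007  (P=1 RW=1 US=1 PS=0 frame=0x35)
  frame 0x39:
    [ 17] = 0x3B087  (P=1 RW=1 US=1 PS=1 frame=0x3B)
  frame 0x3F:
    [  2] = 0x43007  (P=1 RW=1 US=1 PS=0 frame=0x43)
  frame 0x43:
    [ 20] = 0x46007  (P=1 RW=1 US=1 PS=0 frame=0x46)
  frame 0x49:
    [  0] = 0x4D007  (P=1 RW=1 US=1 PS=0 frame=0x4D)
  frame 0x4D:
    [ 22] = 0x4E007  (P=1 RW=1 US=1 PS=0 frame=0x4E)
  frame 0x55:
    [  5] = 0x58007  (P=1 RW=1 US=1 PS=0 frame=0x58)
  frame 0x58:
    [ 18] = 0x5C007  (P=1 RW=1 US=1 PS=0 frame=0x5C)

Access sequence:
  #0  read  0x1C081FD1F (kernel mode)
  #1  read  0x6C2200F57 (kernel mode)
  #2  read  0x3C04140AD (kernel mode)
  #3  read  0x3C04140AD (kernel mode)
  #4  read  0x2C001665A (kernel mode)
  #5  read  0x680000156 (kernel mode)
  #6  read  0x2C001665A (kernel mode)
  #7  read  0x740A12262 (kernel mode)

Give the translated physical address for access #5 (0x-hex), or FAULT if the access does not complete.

Trace:
#0 VA=0x1C081FD1F (r,kernel):
  L0: frame=0x2F idx=7 entry=0x31007 [P=1 RW=1 US=1 PS=0]
  L1: frame=0x31 idx=4 entry=0x32007 [P=1 RW=1 US=1 PS=0]
  L2: frame=0x32 idx=31 entry=0x35007 [P=1 RW=1 US=1 PS=0]
  ⇒ phys 0x35D1F  [3 reads]
#1 VA=0x6C2200F57 (r,kernel):
  L0: frame=0x2F idx=27 entry=0x39007 [P=1 RW=1 US=1 PS=0]
  L1: frame=0x39 idx=17 entry=0x3B087 [P=1 RW=1 US=1 PS=1]
  ⇒ phys 0x3BF57 (huge @L1)  [2 reads]
#2 VA=0x3C04140AD (r,kernel):
  L0: frame=0x2F idx=15 entry=0x3F007 [P=1 RW=1 US=1 PS=0]
  L1: frame=0x3F idx=2 entry=0x43007 [P=1 RW=1 US=1 PS=0]
  L2: frame=0x43 idx=20 entry=0x46007 [P=1 RW=1 US=1 PS=0]
  ⇒ phys 0x460AD  [3 reads]
#3 VA=0x3C04140AD (r,kernel):
  TLB hit vpn=0x3C0414 → PA=0x460AD
#4 VA=0x2C001665A (r,kernel):
  L0: frame=0x2F idx=11 entry=0x49007 [P=1 RW=1 US=1 PS=0]
  L1: frame=0x49 idx=0 entry=0x4D007 [P=1 RW=1 US=1 PS=0]
  L2: frame=0x4D idx=22 entry=0x4E007 [P=1 RW=1 US=1 PS=0]
  ⇒ phys 0x4E65A  [3 reads]
#5 VA=0x680000156 (r,kernel):
  L0: frame=0x2F idx=26 entry=0x51087 [P=1 RW=1 US=1 PS=1]
  ⇒ phys 0x51156 (huge @L0)  [1 reads]
#6 VA=0x2C001665A (r,kernel):
  TLB hit vpn=0x2C0016 → PA=0x4E65A
#7 VA=0x740A12262 (r,kernel):
  L0: frame=0x2F idx=29 entry=0x55007 [P=1 RW=1 US=1 PS=0]
  L1: frame=0x55 idx=5 entry=0x58007 [P=1 RW=1 US=1 PS=0]
  L2: frame=0x58 idx=18 entry=0x5C007 [P=1 RW=1 US=1 PS=0]
  ⇒ phys 0x5C262  [3 reads]

Access #5 PA: 0x51156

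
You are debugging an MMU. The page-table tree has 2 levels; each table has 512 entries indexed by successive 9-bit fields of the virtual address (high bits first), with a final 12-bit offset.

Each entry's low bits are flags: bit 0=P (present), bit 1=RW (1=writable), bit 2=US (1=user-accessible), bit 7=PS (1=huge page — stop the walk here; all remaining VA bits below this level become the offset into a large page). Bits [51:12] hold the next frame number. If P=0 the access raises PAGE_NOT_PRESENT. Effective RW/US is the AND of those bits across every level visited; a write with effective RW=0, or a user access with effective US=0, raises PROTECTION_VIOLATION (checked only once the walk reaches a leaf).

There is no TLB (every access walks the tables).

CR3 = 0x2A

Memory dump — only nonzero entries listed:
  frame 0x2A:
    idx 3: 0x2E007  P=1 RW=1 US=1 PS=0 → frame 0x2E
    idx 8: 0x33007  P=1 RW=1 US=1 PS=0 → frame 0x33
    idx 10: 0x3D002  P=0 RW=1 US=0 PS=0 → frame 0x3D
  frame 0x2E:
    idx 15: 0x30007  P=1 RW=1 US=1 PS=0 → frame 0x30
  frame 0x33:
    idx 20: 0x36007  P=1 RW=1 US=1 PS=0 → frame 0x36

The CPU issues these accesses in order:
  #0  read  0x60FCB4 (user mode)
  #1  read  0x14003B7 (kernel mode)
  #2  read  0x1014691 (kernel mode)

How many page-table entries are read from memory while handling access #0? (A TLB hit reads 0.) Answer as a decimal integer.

Trace:
#0 VA=0x60FCB4 (r,user):
  [0] read 0x2A idx=3: raw=0x2E007 flags P=1 W=1 U=1 S=0
  [1] read 0x2E idx=15: raw=0x30007 flags P=1 W=1 U=1 S=0
  ✓ 0x30CB4  — 2 lookups
#1 VA=0x14003B7 (r,kernel):
  [0] read 0x2A idx=10: raw=0x3D002 flags P=0 W=1 U=0 S=0
  ⇒ fault: PAGE_NOT_PRESENT  — 1 lookups
#2 VA=0x1014691 (r,kernel):
  [0] read 0x2A idx=8: raw=0x33007 flags P=1 W=1 U=1 S=0
  [1] read 0x33 idx=20: raw=0x36007 flags P=1 W=1 U=1 S=0
  ✓ 0x36691  — 2 lookups

Entries read for #0: 2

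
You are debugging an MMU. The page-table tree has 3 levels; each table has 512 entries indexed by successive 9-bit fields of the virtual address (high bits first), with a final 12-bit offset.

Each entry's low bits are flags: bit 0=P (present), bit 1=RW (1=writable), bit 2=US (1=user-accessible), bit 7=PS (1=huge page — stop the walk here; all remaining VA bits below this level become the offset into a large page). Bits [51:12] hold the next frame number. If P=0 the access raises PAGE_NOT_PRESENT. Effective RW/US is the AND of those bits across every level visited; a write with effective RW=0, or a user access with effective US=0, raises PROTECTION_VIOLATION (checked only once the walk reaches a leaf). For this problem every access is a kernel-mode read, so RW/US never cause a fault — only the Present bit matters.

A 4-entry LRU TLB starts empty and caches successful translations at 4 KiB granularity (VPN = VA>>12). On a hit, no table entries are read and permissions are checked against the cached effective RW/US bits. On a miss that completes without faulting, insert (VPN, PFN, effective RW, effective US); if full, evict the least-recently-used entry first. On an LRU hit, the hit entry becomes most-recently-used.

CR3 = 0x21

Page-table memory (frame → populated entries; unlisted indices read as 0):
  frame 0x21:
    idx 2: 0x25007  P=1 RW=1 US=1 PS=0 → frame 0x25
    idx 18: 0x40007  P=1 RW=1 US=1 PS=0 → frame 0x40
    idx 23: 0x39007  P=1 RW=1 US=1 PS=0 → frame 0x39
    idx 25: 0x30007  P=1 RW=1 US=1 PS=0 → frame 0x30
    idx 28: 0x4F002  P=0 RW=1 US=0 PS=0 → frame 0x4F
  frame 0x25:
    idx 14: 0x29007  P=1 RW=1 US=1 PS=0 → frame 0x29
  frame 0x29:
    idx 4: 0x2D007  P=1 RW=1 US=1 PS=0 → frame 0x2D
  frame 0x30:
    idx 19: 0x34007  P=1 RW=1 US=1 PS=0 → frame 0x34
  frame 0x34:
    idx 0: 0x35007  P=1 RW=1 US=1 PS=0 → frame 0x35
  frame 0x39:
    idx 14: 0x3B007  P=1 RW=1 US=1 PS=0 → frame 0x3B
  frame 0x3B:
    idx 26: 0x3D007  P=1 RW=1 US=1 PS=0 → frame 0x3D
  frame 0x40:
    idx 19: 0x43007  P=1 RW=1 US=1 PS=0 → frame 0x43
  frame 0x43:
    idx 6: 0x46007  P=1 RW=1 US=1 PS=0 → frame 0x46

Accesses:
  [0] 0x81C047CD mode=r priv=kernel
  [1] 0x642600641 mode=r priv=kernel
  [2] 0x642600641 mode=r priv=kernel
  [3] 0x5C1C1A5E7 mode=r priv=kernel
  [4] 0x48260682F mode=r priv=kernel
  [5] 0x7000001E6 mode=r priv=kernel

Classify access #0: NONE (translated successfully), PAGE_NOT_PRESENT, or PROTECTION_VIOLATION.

Trace:
#0 VA=0x81C047CD (r,kernel):
  [0] read 0x21 idx=2: raw=0x25007 flags P=1 W=1 U=1 S=0
  [1] read 0x25 idx=14: raw=0x29007 flags P=1 W=1 U=1 S=0
  [2] read 0x29 idx=4: raw=0x2D007 flags P=1 W=1 U=1 S=0
  ⇒ phys 0x2D7CD  [3 reads]
#1 VA=0x642600641 (r,kernel):
  [0] read 0x21 idx=25: raw=0x30007 flags P=1 W=1 U=1 S=0
  [1] read 0x30 idx=19: raw=0x34007 flags P=1 W=1 U=1 S=0
  [2] read 0x34 idx=0: raw=0x35007 flags P=1 W=1 U=1 S=0
  ⇒ phys 0x35641  [3 reads]
#2 VA=0x642600641 (r,kernel):
  TLB hit vpn=0x642600 → PA=0x35641
#3 VA=0x5C1C1A5E7 (r,kernel):
  [0] read 0x21 idx=23: raw=0x39007 flags P=1 W=1 U=1 S=0
  [1] read 0x39 idx=14: raw=0x3B007 flags P=1 W=1 U=1 S=0
  [2] read 0x3B idx=26: raw=0x3D007 flags P=1 W=1 U=1 S=0
  ⇒ phys 0x3D5E7  [3 reads]
#4 VA=0x48260682F (r,kernel):
  [0] read 0x21 idx=18: raw=0x40007 flags P=1 W=1 U=1 S=0
  [1] read 0x40 idx=19: raw=0x43007 flags P=1 W=1 U=1 S=0
  [2] read 0x43 idx=6: raw=0x46007 flags P=1 W=1 U=1 S=0
  ⇒ phys 0x4682F  [3 reads]
#5 VA=0x7000001E6 (r,kernel):
  [0] read 0x21 idx=28: raw=0x4F002 flags P=0 W=1 U=0 S=0
  ✗ PAGE_NOT_PRESENT  [1 reads]

Access #0 fault: NONE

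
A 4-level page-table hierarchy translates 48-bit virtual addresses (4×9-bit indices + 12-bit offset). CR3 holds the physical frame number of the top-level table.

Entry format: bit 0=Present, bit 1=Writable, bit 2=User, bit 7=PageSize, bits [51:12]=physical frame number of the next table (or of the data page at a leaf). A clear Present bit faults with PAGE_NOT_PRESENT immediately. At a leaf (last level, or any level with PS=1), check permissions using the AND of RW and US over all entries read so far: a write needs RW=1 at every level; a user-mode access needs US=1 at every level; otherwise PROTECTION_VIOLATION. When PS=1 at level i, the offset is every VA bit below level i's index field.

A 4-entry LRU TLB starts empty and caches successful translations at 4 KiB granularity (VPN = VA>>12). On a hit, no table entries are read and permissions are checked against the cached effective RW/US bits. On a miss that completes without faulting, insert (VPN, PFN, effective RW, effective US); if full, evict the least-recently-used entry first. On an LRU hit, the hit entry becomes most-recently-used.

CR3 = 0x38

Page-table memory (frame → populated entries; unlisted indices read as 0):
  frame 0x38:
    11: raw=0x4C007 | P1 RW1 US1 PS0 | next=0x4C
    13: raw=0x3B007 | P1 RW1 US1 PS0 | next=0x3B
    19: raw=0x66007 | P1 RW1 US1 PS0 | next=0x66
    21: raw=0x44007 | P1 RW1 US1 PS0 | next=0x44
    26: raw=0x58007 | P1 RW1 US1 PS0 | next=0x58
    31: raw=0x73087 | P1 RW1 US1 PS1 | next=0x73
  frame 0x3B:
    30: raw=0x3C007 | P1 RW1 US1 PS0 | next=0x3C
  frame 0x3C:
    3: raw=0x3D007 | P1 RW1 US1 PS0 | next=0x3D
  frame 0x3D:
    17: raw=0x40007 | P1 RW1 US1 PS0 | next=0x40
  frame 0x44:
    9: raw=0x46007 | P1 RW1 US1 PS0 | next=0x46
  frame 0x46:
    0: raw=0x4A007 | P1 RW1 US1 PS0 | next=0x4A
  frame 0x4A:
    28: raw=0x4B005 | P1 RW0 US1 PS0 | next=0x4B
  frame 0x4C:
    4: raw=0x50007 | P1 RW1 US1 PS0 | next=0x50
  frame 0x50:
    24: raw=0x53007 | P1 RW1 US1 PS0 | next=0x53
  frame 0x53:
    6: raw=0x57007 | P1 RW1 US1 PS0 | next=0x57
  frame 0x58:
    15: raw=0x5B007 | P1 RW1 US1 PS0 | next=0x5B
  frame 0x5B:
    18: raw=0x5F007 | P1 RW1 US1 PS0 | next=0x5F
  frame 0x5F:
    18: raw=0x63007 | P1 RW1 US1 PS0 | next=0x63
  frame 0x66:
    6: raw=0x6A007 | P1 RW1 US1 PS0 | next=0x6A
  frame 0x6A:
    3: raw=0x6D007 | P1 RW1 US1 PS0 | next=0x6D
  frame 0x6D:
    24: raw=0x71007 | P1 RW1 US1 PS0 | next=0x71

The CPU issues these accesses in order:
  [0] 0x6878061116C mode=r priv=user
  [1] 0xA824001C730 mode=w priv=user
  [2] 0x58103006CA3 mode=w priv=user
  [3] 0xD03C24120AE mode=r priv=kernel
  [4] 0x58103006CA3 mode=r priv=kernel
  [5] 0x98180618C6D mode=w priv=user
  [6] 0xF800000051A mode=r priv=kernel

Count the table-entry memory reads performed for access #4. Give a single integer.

Per-access translation:
#0 VA=0x6878061116C (r,user):
  L0: frame=0x38 idx=13 entry=0x3B007 [P=1 RW=1 US=1 PS=0]
  L1: frame=0x3B idx=30 entry=0x3C007 [P=1 RW=1 US=1 PS=0]
  L2: frame=0x3C idx=3 entry=0x3D007 [P=1 RW=1 US=1 PS=0]
  L3: frame=0x3D idx=17 entry=0x40007 [P=1 RW=1 US=1 PS=0]
  → PA=0x4016C  (4 entries read)
#1 VA=0xA824001C730 (w,user):
  L0: frame=0x38 idx=21 entry=0x44007 [P=1 RW=1 US=1 PS=0]
  L1: frame=0x44 idx=9 entry=0x46007 [P=1 RW=1 US=1 PS=0]
  L2: frame=0x46 idx=0 entry=0x4A007 [P=1 RW=1 US=1 PS=0]
  L3: frame=0x4A idx=28 entry=0x4B005 [P=1 RW=0 US=1 PS=0]
  ⇒ fault: PROTECTION_VIOLATION  — 4 lookups
#2 VA=0x58103006CA3 (w,user):
  L0: frame=0x38 idx=11 entry=0x4C007 [P=1 RW=1 US=1 PS=0]
  L1: frame=0x4C idx=4 entry=0x50007 [P=1 RW=1 US=1 PS=0]
  L2: frame=0x50 idx=24 entry=0x53007 [P=1 RW=1 US=1 PS=0]
  L3: frame=0x53 idx=6 entry=0x57007 [P=1 RW=1 US=1 PS=0]
  → PA=0x57CA3  (4 entries read)
#3 VA=0xD03C24120AE (r,kernel):
  L0: frame=0x38 idx=26 entry=0x58007 [P=1 RW=1 US=1 PS=0]
  L1: frame=0x58 idx=15 entry=0x5B007 [P=1 RW=1 US=1 PS=0]
  L2: frame=0x5B idx=18 entry=0x5F007 [P=1 RW=1 US=1 PS=0]
  L3: frame=0x5F idx=18 entry=0x63007 [P=1 RW=1 US=1 PS=0]
  → PA=0x630AE  (4 entries read)
#4 VA=0x58103006CA3 (r,kernel):
  TLB hit vpn=0x58103006 → PA=0x57CA3
#5 VA=0x98180618C6D (w,user):
  L0: frame=0x38 idx=19 entry=0x66007 [P=1 RW=1 US=1 PS=0]
  L1: frame=0x66 idx=6 entry=0x6A007 [P=1 RW=1 US=1 PS=0]
  L2: frame=0x6A idx=3 entry=0x6D007 [P=1 RW=1 US=1 PS=0]
  L3: frame=0x6D idx=24 entry=0x71007 [P=1 RW=1 US=1 PS=0]
  → PA=0x71C6D  (4 entries read)
#6 VA=0xF800000051A (r,kernel):
  L0: frame=0x38 idx=31 entry=0x73087 [P=1 RW=1 US=1 PS=1]
  → PA=0x7351A (huge @L0)  (1 entries read)

Entries read for #4: 0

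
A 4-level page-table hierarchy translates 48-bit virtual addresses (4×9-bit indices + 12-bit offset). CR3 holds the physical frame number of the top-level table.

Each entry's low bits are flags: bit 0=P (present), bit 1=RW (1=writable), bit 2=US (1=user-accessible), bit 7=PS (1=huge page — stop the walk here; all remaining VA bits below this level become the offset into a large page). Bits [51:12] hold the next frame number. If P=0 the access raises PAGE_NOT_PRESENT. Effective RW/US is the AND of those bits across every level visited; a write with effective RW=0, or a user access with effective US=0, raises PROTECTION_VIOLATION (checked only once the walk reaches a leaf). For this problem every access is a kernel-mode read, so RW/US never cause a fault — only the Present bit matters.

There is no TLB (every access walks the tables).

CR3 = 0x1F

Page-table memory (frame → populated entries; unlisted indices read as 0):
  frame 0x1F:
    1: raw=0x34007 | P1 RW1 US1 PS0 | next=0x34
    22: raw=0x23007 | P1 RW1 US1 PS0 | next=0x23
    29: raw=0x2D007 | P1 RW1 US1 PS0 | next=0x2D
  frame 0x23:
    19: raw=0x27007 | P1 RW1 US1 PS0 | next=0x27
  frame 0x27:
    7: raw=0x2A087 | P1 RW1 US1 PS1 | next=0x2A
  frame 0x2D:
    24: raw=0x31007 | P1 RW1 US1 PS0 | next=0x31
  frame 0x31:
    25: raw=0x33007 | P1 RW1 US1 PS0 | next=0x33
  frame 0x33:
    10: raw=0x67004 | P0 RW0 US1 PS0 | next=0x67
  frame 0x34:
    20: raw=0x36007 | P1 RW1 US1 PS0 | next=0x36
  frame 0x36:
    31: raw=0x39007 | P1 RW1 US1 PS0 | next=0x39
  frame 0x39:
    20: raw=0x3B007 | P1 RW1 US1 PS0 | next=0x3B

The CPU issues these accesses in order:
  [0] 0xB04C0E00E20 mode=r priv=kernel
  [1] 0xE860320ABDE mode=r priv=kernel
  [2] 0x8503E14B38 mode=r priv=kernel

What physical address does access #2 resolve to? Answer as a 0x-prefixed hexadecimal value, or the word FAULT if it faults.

Per-access translation:
#0 VA=0xB04C0E00E20 (r,kernel):
  lvl0: tbl 0x1F, slot 22 ⇒ 0x23007 (P1/RW1/US1/PS0)
  lvl1: tbl 0x23, slot 19 ⇒ 0x27007 (P1/RW1/US1/PS0)
  lvl2: tbl 0x27, slot 7 ⇒ 0x2A087 (P1/RW1/US1/PS1)
  → PA=0x2AE20 (huge @L2)  (3 entries read)
#1 VA=0xE860320ABDE (r,kernel):
  lvl0: tbl 0x1F, slot 29 ⇒ 0x2D007 (P1/RW1/US1/PS0)
  lvl1: tbl 0x2D, slot 24 ⇒ 0x31007 (P1/RW1/US1/PS0)
  lvl2: tbl 0x31, slot 25 ⇒ 0x33007 (P1/RW1/US1/PS0)
  lvl3: tbl 0x33, slot 10 ⇒ 0x67004 (P0/RW0/US1/PS0)
  ✗ PAGE_NOT_PRESENT  [4 reads]
#2 VA=0x8503E14B38 (r,kernel):
  lvl0: tbl 0x1F, slot 1 ⇒ 0x34007 (P1/RW1/US1/PS0)
  lvl1: tbl 0x34, slot 20 ⇒ 0x36007 (P1/RW1/US1/PS0)
  lvl2: tbl 0x36, slot 31 ⇒ 0x39007 (P1/RW1/US1/PS0)
  lvl3: tbl 0x39, slot 20 ⇒ 0x3B007 (P1/RW1/US1/PS0)
  → PA=0x3BB38  (4 entries read)

Access #2 PA: 0x3BB38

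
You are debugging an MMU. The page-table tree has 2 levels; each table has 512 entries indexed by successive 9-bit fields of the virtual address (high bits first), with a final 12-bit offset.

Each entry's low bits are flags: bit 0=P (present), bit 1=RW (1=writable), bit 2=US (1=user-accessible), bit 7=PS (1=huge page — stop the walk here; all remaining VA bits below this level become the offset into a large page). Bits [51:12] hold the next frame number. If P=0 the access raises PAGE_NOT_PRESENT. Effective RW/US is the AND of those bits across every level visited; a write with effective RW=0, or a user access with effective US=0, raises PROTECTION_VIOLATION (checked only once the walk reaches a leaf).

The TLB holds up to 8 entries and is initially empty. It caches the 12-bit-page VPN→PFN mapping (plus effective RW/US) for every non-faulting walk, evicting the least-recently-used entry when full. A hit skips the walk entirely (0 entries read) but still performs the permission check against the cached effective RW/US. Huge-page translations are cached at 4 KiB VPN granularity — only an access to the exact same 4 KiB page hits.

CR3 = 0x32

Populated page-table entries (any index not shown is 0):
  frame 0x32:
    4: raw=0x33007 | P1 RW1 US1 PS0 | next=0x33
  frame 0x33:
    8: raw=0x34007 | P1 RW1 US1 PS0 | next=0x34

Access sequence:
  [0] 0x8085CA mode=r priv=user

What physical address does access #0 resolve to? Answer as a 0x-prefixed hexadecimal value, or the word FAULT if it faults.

Walk each access:
#0 VA=0x8085CA (r,user):
  L0 @0x32[4] → 0x33007  P=1,RW=1,US=1,PS=0
  L1 @0x33[8] → 0x34007  P=1,RW=1,US=1,PS=0
  ⇒ phys 0x345CA  [2 reads]

Access #0 PA: 0x345CA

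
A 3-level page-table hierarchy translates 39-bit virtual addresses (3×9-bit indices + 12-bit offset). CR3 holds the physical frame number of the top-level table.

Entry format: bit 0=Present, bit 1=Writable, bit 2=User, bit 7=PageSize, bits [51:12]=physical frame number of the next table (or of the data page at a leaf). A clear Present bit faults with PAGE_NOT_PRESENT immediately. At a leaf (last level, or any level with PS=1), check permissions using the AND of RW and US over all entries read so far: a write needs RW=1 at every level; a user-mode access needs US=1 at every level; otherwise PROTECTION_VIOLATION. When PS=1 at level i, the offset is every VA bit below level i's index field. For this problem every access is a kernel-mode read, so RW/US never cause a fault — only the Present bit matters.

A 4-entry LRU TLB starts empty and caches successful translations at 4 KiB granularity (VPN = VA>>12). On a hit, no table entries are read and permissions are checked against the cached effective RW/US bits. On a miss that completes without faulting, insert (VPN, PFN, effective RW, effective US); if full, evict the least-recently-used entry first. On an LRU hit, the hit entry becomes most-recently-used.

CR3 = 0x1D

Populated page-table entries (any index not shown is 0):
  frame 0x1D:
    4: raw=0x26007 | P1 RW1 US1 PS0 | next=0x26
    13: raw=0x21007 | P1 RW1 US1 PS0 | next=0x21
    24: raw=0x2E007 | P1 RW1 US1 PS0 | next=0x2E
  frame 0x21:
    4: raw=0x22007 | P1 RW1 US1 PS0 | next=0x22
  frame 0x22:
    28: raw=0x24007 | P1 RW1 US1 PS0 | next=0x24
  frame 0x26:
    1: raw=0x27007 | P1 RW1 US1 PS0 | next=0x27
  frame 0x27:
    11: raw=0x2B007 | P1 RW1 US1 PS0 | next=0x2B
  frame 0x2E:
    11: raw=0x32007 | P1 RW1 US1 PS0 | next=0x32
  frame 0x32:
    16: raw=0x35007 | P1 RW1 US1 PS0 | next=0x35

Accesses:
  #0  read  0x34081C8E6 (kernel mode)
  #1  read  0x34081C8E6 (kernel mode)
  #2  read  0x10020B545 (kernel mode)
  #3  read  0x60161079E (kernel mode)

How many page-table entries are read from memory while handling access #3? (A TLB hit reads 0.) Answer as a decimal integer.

Per-access translation:
#0 VA=0x34081C8E6 (r,kernel):
  L0 @0x1D[13] → 0x21007  P=1,RW=1,US=1,PS=0
  L1 @0x21[4] → 0x22007  P=1,RW=1,US=1,PS=0
  L2 @0x22[28] → 0x24007  P=1,RW=1,US=1,PS=0
  → PA=0x248E6  (3 entries read)
#1 VA=0x34081C8E6 (r,kernel):
  TLB hit vpn=0x34081C → PA=0x248E6
#2 VA=0x10020B545 (r,kernel):
  L0 @0x1D[4] → 0x26007  P=1,RW=1,US=1,PS=0
  L1 @0x26[1] → 0x27007  P=1,RW=1,US=1,PS=0
  L2 @0x27[11] → 0x2B007  P=1,RW=1,US=1,PS=0
  → PA=0x2B545  (3 entries read)
#3 VA=0x60161079E (r,kernel):
  L0 @0x1D[24] → 0x2E007  P=1,RW=1,US=1,PS=0
  L1 @0x2E[11] → 0x32007  P=1,RW=1,US=1,PS=0
  L2 @0x32[16] → 0x35007  P=1,RW=1,US=1,PS=0
  → PA=0x3579E  (3 entries read)

Entries read for #3: 3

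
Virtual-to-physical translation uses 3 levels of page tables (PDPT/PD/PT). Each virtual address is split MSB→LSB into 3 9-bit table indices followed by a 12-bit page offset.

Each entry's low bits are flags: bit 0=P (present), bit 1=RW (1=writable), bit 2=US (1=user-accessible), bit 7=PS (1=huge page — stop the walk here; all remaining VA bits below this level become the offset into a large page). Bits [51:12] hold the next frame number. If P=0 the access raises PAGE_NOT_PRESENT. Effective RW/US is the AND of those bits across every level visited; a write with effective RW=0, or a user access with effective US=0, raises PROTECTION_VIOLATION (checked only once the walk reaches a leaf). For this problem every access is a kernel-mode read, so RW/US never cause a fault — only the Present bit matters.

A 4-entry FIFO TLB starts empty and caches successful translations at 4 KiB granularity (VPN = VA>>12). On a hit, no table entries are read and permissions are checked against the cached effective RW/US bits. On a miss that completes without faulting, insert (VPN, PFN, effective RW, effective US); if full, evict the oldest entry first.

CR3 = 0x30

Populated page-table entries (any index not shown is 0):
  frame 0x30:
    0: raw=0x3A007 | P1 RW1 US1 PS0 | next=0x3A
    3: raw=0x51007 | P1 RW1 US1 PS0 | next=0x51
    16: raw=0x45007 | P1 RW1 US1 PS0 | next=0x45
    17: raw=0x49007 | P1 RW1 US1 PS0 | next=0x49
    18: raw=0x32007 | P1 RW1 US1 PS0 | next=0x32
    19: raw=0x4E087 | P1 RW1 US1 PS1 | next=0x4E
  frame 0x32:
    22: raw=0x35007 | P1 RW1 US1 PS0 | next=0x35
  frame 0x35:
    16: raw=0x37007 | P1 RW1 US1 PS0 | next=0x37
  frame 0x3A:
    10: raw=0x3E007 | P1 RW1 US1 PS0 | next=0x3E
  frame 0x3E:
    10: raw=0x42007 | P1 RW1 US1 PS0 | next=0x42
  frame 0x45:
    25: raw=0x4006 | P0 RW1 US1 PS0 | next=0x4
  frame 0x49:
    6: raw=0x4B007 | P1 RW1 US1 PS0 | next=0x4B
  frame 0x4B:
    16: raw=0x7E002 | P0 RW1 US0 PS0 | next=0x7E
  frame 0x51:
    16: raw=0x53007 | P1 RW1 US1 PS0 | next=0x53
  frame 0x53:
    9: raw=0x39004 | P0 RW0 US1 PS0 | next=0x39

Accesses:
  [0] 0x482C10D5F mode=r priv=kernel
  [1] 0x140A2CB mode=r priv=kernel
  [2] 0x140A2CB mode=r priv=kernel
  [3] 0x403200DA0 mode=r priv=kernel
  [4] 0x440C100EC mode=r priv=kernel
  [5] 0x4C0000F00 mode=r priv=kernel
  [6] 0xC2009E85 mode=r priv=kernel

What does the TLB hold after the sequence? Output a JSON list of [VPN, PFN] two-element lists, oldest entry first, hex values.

Per-access translation:
#0 VA=0x482C10D5F (r,kernel):
  [0] read 0x30 idx=18: raw=0x32007 flags P=1 W=1 U=1 S=0
  [1] read 0x32 idx=22: raw=0x35007 flags P=1 W=1 U=1 S=0
  [2] read 0x35 idx=16: raw=0x37007 flags P=1 W=1 U=1 S=0
  → PA=0x37D5F  (3 entries read)
#1 VA=0x140A2CB (r,kernel):
  [0] read 0x30 idx=0: raw=0x3A007 flags P=1 W=1 U=1 S=0
  [1] read 0x3A idx=10: raw=0x3E007 flags P=1 W=1 U=1 S=0
  [2] read 0x3E idx=10: raw=0x42007 flags P=1 W=1 U=1 S=0
  → PA=0x422CB  (3 entries read)
#2 VA=0x140A2CB (r,kernel):
  TLB hit vpn=0x140A → PA=0x422CB
#3 VA=0x403200DA0 (r,kernel):
  [0] read 0x30 idx=16: raw=0x45007 flags P=1 W=1 U=1 S=0
  [1] read 0x45 idx=25: raw=0x4006 flags P=0 W=1 U=1 S=0
  → PAGE_NOT_PRESENT  (2 entries read)
#4 VA=0x440C100EC (r,kernel):
  [0] read 0x30 idx=17: raw=0x49007 flags P=1 W=1 U=1 S=0
  [1] read 0x49 idx=6: raw=0x4B007 flags P=1 W=1 U=1 S=0
  [2] read 0x4B idx=16: raw=0x7E002 flags P=0 W=1 U=0 S=0
  → PAGE_NOT_PRESENT  (3 entries read)
#5 VA=0x4C0000F00 (r,kernel):
  [0] read 0x30 idx=19: raw=0x4E087 flags P=1 W=1 U=1 S=1
  → PA=0x4EF00 (huge @L0)  (1 entries read)
#6 VA=0xC2009E85 (r,kernel):
  [0] read 0x30 idx=3: raw=0x51007 flags P=1 W=1 U=1 S=0
  [1] read 0x51 idx=16: raw=0x53007 flags P=1 W=1 U=1 S=0
  [2] read 0x53 idx=9: raw=0x39004 flags P=0 W=0 U=1 S=0
  → PAGE_NOT_PRESENT  (3 entries read)

TLB: [["0x482C10", "0x37"], ["0x140A", "0x42"], ["0x4C0000", "0x4E"]]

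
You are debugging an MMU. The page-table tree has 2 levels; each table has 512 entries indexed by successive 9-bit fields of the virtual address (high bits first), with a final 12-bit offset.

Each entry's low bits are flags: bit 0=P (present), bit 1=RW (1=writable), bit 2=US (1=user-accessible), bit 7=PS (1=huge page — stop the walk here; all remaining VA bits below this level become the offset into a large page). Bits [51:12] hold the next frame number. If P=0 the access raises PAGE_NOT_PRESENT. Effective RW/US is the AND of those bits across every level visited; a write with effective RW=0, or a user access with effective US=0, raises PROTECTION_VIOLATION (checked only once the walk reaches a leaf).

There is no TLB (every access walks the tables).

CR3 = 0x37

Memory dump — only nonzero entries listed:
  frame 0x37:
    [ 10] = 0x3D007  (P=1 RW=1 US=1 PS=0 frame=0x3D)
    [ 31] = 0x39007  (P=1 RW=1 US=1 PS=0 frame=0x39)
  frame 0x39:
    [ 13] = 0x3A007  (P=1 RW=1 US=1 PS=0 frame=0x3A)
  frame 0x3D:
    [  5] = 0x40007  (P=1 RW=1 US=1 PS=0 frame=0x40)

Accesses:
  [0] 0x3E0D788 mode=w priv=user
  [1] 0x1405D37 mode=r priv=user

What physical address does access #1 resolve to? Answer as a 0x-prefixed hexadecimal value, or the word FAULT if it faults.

Per-access translation:
#0 VA=0x3E0D788 (w,user):
  lvl0: tbl 0x37, slot 31 ⇒ 0x39007 (P1/RW1/US1/PS0)
  lvl1: tbl 0x39, slot 13 ⇒ 0x3A007 (P1/RW1/US1/PS0)
  → PA=0x3A788  (2 entries read)
#1 VA=0x1405D37 (r,user):
  lvl0: tbl 0x37, slot 10 ⇒ 0x3D007 (P1/RW1/US1/PS0)
  lvl1: tbl 0x3D, slot 5 ⇒ 0x40007 (P1/RW1/US1/PS0)
  → PA=0x40D37  (2 entries read)

Access #1 PA: 0x40D37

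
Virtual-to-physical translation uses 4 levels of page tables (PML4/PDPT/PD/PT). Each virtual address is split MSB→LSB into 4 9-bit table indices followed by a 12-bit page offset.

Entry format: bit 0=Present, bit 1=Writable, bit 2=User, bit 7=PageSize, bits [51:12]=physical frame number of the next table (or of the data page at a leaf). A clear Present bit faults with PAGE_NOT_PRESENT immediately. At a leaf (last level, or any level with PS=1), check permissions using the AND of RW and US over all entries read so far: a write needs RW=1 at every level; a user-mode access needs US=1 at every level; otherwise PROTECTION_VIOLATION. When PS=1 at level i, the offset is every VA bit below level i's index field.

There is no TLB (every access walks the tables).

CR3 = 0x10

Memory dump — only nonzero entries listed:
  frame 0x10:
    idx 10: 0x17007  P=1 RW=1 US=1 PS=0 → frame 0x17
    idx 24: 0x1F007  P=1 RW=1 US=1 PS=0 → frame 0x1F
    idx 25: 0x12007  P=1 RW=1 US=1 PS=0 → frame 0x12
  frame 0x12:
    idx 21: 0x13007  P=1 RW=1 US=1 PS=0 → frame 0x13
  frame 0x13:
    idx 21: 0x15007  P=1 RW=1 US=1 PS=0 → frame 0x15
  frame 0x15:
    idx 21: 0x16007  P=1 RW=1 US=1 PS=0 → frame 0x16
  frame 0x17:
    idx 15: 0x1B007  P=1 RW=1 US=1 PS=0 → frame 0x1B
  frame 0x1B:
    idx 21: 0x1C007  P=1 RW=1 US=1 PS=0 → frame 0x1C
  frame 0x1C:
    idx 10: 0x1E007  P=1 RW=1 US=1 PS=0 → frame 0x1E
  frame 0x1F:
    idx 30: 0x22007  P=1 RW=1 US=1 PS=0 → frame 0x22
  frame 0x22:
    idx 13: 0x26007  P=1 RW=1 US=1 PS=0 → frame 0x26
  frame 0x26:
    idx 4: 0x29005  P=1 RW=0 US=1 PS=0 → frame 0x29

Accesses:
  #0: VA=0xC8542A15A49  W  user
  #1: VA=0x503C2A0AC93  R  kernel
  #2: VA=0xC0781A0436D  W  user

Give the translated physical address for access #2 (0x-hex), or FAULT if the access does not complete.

Walk each access:
#0 VA=0xC8542A15A49 (w,user):
  [0] read 0x10 idx=25: raw=0x12007 flags P=1 W=1 U=1 S=0
  [1] read 0x12 idx=21: raw=0x13007 flags P=1 W=1 U=1 S=0
  [2] read 0x13 idx=21: raw=0x15007 flags P=1 W=1 U=1 S=0
  [3] read 0x15 idx=21: raw=0x16007 flags P=1 W=1 U=1 S=0
  ✓ 0x16A49  — 4 lookups
#1 VA=0x503C2A0AC93 (r,kernel):
  [0] read 0x10 idx=10: raw=0x17007 flags P=1 W=1 U=1 S=0
  [1] read 0x17 idx=15: raw=0x1B007 flags P=1 W=1 U=1 S=0
  [2] read 0x1B idx=21: raw=0x1C007 flags P=1 W=1 U=1 S=0
  [3] read 0x1C idx=10: raw=0x1E007 flags P=1 W=1 U=1 S=0
  ✓ 0x1EC93  — 4 lookups
#2 VA=0xC0781A0436D (w,user):
  [0] read 0x10 idx=24: raw=0x1F007 flags P=1 W=1 U=1 S=0
  [1] read 0x1F idx=30: raw=0x22007 flags P=1 W=1 U=1 S=0
  [2] read 0x22 idx=13: raw=0x26007 flags P=1 W=1 U=1 S=0
  [3] read 0x26 idx=4: raw=0x29005 flags P=1 W=0 U=1 S=0
  → PROTECTION_VIOLATION  (4 entries read)

Access #2 PA: FAULT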